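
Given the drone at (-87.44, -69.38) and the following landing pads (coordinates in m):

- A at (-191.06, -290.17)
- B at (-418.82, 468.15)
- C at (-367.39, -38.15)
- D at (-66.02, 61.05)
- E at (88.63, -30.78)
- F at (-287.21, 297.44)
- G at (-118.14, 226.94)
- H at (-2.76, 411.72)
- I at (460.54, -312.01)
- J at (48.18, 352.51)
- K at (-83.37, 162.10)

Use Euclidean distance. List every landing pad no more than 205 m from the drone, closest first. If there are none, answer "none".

Distances from (-87.44, -69.38):
A: √((-103.62)² + (-220.79)²) = √(10737.1044 + 48748.2241) = 243.90 m
B: √((-331.38)² + (537.53)²) = √(109812.7044 + 288938.5009) = 631.47 m
C: √((-279.95)² + (31.23)²) = √(78372.0025 + 975.3129) = 281.69 m
D: √((21.42)² + (130.43)²) = √(458.8164 + 17011.9849) = 132.18 m
E: √((176.07)² + (38.60)²) = √(31000.6449 + 1489.9600) = 180.25 m
F: √((-199.77)² + (366.82)²) = √(39908.0529 + 134556.9124) = 417.69 m
G: √((-30.70)² + (296.32)²) = √(942.4900 + 87805.5424) = 297.91 m
H: √((84.68)² + (481.10)²) = √(7170.7024 + 231457.2100) = 488.50 m
I: √((547.98)² + (-242.63)²) = √(300282.0804 + 58869.3169) = 599.29 m
J: √((135.62)² + (421.89)²) = √(18392.7844 + 177991.1721) = 443.15 m
K: √((4.07)² + (231.48)²) = √(16.5649 + 53582.9904) = 231.52 m
Threshold 205 m: D (132.18 m), E (180.25 m) are within range.

D, E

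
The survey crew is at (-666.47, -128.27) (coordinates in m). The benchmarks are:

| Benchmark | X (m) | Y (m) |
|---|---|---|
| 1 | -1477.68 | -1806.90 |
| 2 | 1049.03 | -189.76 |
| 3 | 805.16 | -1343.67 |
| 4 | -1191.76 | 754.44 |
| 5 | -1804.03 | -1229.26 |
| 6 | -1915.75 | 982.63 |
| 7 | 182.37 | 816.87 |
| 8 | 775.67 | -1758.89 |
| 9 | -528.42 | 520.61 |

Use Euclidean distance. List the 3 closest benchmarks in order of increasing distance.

Distances from (-666.47, -128.27):
1: √((-811.21)² + (-1678.63)²) = √(658061.6641 + 2817798.6769) = 1864.37 m
2: √((1715.50)² + (-61.49)²) = √(2942940.2500 + 3781.0201) = 1716.60 m
3: √((1471.63)² + (-1215.40)²) = √(2165694.8569 + 1477197.1600) = 1908.64 m
4: √((-525.29)² + (882.71)²) = √(275929.5841 + 779176.9441) = 1027.18 m
5: √((-1137.56)² + (-1100.99)²) = √(1294042.7536 + 1212178.9801) = 1583.11 m
6: √((-1249.28)² + (1110.90)²) = √(1560700.5184 + 1234098.8100) = 1671.77 m
7: √((848.84)² + (945.14)²) = √(720529.3456 + 893289.6196) = 1270.36 m
8: √((1442.14)² + (-1630.62)²) = √(2079767.7796 + 2658921.5844) = 2176.85 m
9: √((138.05)² + (648.88)²) = √(19057.8025 + 421045.2544) = 663.40 m
Sorted: 9 (663.40 m) < 4 (1027.18 m) < 7 (1270.36 m) < 5 (1583.11 m) < 6 (1671.77 m) < …

9, 4, 7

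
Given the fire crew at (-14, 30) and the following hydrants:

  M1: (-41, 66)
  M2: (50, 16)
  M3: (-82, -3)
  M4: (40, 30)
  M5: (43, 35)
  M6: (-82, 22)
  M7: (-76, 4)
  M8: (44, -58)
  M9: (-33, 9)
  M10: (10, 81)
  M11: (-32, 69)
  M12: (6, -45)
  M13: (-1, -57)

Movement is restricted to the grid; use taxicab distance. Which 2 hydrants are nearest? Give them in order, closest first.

Distances from (-14, 30):
M1: 63
M2: 78
M3: 101
M4: 54
M5: 62
M6: 76
M7: 88
M8: 146
M9: 40
M10: 75
M11: 57
M12: 95
M13: 100
Sorted: M9 (40) < M4 (54) < M11 (57) < M5 (62) < …

M9, M4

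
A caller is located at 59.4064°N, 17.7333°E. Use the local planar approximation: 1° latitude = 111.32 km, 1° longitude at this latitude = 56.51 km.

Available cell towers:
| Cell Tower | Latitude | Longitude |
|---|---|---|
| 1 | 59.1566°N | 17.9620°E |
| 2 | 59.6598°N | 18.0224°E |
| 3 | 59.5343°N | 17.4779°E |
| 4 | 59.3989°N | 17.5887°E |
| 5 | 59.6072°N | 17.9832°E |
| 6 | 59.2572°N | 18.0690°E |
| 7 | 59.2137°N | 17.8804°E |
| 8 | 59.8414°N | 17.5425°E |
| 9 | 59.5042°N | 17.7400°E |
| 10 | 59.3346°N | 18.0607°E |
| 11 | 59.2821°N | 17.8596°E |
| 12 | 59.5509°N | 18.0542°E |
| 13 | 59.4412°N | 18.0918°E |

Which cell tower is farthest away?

8

Distances from 59.4064°N, 17.7333°E:
1: √((-0.2498·111.32)² + (0.2287·56.51)²) = √(773.270181 + 167.025563) = 30.6642 km
2: √((0.2534·111.32)² + (0.2891·56.51)²) = √(795.718795 + 266.898909) = 32.5978 km
3: √((0.1279·111.32)² + (-0.2554·56.51)²) = √(202.715746 + 208.301501) = 20.2736 km
4: √((-0.0075·111.32)² + (-0.1446·56.51)²) = √(0.697058 + 66.770895) = 8.2139 km
5: √((0.2008·111.32)² + (0.2499·56.51)²) = √(499.659113 + 199.426619) = 26.4402 km
6: √((-0.1492·111.32)² + (0.3357·56.51)²) = √(275.857021 + 359.876342) = 25.2138 km
7: √((-0.1927·111.32)² + (0.1471·56.51)²) = √(460.161017 + 69.099668) = 23.0057 km
8: √((0.4350·111.32)² + (-0.1908·56.51)²) = √(2344.903146 + 116.253853) = 49.6100 km
9: √((0.0978·111.32)² + (0.0067·56.51)²) = √(118.528859 + 0.143351) = 10.8937 km
10: √((-0.0718·111.32)² + (0.3274·56.51)²) = √(63.884468 + 342.300840) = 20.1540 km
11: √((-0.1243·111.32)² + (0.1263·56.51)²) = √(191.464672 + 50.939809) = 15.5693 km
12: √((0.1445·111.32)² + (0.3209·56.51)²) = √(258.751031 + 328.844096) = 24.2404 km
13: √((0.0348·111.32)² + (0.3585·56.51)²) = √(15.007380 + 410.420396) = 20.6259 km
Maximum: 8 at 49.6100 km.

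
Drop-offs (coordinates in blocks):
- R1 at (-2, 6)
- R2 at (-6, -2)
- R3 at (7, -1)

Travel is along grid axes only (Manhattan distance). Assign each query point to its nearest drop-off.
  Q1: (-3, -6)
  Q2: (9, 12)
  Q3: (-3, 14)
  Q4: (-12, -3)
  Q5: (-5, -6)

Q1 at (-3, -6):
  R1: |1| + |12| = 1 + 12 = 13 blocks
  R2: |-3| + |4| = 3 + 4 = 7 blocks
  R3: |10| + |5| = 10 + 5 = 15 blocks
  → nearest: R2 (7 blocks)
Q2 at (9, 12):
  R1: |-11| + |-6| = 11 + 6 = 17 blocks
  R2: |-15| + |-14| = 15 + 14 = 29 blocks
  R3: |-2| + |-13| = 2 + 13 = 15 blocks
  → nearest: R3 (15 blocks)
Q3 at (-3, 14):
  R1: |1| + |-8| = 1 + 8 = 9 blocks
  R2: |-3| + |-16| = 3 + 16 = 19 blocks
  R3: |10| + |-15| = 10 + 15 = 25 blocks
  → nearest: R1 (9 blocks)
Q4 at (-12, -3):
  R1: |10| + |9| = 10 + 9 = 19 blocks
  R2: |6| + |1| = 6 + 1 = 7 blocks
  R3: |19| + |2| = 19 + 2 = 21 blocks
  → nearest: R2 (7 blocks)
Q5 at (-5, -6):
  R1: |3| + |12| = 3 + 12 = 15 blocks
  R2: |-1| + |4| = 1 + 4 = 5 blocks
  R3: |12| + |5| = 12 + 5 = 17 blocks
  → nearest: R2 (5 blocks)

Q1→R2; Q2→R3; Q3→R1; Q4→R2; Q5→R2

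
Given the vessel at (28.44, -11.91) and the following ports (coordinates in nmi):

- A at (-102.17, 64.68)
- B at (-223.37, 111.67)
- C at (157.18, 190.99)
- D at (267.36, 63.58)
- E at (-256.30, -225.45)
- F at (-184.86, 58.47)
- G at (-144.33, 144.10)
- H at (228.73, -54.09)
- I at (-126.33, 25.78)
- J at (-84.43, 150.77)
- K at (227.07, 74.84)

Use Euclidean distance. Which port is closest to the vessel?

A

Distances from (28.44, -11.91):
A: 151.41 nmi
B: 280.50 nmi
C: 240.30 nmi
D: 250.56 nmi
E: 355.92 nmi
F: 224.61 nmi
G: 232.78 nmi
H: 204.68 nmi
I: 159.29 nmi
J: 198.00 nmi
K: 216.75 nmi
Minimum: A at 151.41 nmi.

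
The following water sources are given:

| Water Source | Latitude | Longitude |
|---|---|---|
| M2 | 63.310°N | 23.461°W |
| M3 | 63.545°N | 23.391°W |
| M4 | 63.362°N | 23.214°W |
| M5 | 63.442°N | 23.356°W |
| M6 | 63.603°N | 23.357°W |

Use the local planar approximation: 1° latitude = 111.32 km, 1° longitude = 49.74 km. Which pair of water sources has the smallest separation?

M3 and M6

Pairwise distances:
M2–M3: √((0.235·111.32)² + (0.070·49.74)²) = √(684.35606 + 12.12293) = 26.391 km
M2–M4: √((0.052·111.32)² + (0.247·49.74)²) = √(33.50835 + 150.94039) = 13.581 km
M2–M5: √((0.132·111.32)² + (0.105·49.74)²) = √(215.92069 + 27.27660) = 15.595 km
M2–M6: √((0.293·111.32)² + (0.104·49.74)²) = √(1063.85303 + 26.75952) = 33.024 km
M3–M4: √((-0.183·111.32)² + (0.177·49.74)²) = √(415.00046 + 77.51006) = 22.193 km
M3–M5: √((-0.103·111.32)² + (0.035·49.74)²) = √(131.46824 + 3.03073) = 11.597 km
M3–M6: √((0.058·111.32)² + (0.034·49.74)²) = √(41.68717 + 2.86002) = 6.674 km
M4–M5: √((0.080·111.32)² + (-0.142·49.74)²) = √(79.30971 + 49.88710) = 11.366 km
M4–M6: √((0.241·111.32)² + (-0.143·49.74)²) = √(719.74802 + 50.59221) = 27.755 km
M5–M6: √((0.161·111.32)² + (-0.001·49.74)²) = √(321.21672 + 0.00247) = 17.923 km
Closest pair: M3–M6 at 6.674 km.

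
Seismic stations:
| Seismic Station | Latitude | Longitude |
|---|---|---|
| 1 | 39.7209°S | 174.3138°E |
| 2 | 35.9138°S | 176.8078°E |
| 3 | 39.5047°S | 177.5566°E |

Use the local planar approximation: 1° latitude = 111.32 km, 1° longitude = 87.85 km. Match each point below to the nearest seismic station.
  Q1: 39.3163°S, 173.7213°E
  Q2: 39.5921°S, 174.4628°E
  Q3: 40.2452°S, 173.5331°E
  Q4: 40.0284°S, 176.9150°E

Q1→1; Q2→1; Q3→1; Q4→3

Q1 at 39.3163°S, 173.7213°E:
  1: 68.8326 km
  2: 465.8172 km
  3: 337.5832 km
  → nearest: 1 (68.8326 km)
Q2 at 39.5921°S, 174.4628°E:
  1: 19.4144 km
  2: 458.3707 km
  3: 271.9644 km
  → nearest: 1 (19.4144 km)
Q3 at 40.2452°S, 173.5331°E:
  1: 90.0573 km
  2: 561.4717 km
  3: 362.9494 km
  → nearest: 1 (90.0573 km)
Q4 at 40.0284°S, 176.9150°E:
  1: 231.0650 km
  2: 458.1341 km
  3: 81.0904 km
  → nearest: 3 (81.0904 km)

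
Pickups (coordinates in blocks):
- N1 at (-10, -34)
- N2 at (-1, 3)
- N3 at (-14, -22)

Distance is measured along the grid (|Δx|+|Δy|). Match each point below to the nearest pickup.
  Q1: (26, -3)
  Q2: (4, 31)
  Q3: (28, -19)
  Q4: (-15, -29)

Q1 at (26, -3):
  N1: 67 blocks
  N2: 33 blocks
  N3: 59 blocks
  → nearest: N2 (33 blocks)
Q2 at (4, 31):
  N1: 79 blocks
  N2: 33 blocks
  N3: 71 blocks
  → nearest: N2 (33 blocks)
Q3 at (28, -19):
  N1: 53 blocks
  N2: 51 blocks
  N3: 45 blocks
  → nearest: N3 (45 blocks)
Q4 at (-15, -29):
  N1: 10 blocks
  N2: 46 blocks
  N3: 8 blocks
  → nearest: N3 (8 blocks)

Q1→N2; Q2→N2; Q3→N3; Q4→N3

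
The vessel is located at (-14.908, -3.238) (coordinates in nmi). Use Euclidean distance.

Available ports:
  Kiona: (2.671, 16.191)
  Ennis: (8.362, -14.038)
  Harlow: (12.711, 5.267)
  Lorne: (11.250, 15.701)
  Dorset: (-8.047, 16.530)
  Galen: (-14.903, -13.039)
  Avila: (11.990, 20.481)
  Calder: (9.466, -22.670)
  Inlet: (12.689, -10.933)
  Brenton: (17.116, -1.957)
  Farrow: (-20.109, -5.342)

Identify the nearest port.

Farrow

Distances from (-14.908, -3.238):
Kiona: √((17.579)² + (19.429)²) = √(309.02124 + 377.48604) = 26.201 nmi
Ennis: √((23.270)² + (-10.800)²) = √(541.49290 + 116.64000) = 25.654 nmi
Harlow: √((27.619)² + (8.505)²) = √(762.80916 + 72.33503) = 28.899 nmi
Lorne: √((26.158)² + (18.939)²) = √(684.24096 + 358.68572) = 32.294 nmi
Dorset: √((6.861)² + (19.768)²) = √(47.07332 + 390.77382) = 20.925 nmi
Galen: √((0.005)² + (-9.801)²) = √(0.00002 + 96.05960) = 9.801 nmi
Avila: √((26.898)² + (23.719)²) = √(723.50240 + 562.59096) = 35.862 nmi
Calder: √((24.374)² + (-19.432)²) = √(594.09188 + 377.60262) = 31.172 nmi
Inlet: √((27.597)² + (-7.695)²) = √(761.59441 + 59.21303) = 28.650 nmi
Brenton: √((32.024)² + (1.281)²) = √(1025.53658 + 1.64096) = 32.050 nmi
Farrow: √((-5.201)² + (-2.104)²) = √(27.05040 + 4.42682) = 5.610 nmi
Minimum: Farrow at 5.610 nmi.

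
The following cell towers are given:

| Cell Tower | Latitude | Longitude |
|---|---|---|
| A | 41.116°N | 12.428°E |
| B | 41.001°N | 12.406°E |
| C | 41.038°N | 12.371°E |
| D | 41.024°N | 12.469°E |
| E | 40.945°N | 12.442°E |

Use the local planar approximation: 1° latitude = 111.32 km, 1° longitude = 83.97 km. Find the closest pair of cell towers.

Pairwise distances:
B–C: √((0.037·111.32)² + (-0.035·83.97)²) = √(16.96484 + 8.63743) = 5.060 km
B–D: √((0.023·111.32)² + (0.063·83.97)²) = √(6.55544 + 27.98526) = 5.877 km
B–E: √((-0.056·111.32)² + (0.036·83.97)²) = √(38.86176 + 9.13805) = 6.928 km
C–D: √((-0.014·111.32)² + (0.098·83.97)²) = √(2.42886 + 67.71743) = 8.375 km
D–E: √((-0.079·111.32)² + (-0.027·83.97)²) = √(77.33936 + 5.14015) = 9.082 km
A–C: √((-0.078·111.32)² + (-0.057·83.97)²) = √(75.39379 + 22.90857) = 9.915 km
A–D: √((-0.092·111.32)² + (0.041·83.97)²) = √(104.88709 + 11.85267) = 10.805 km
C–E: √((-0.093·111.32)² + (0.071·83.97)²) = √(107.17964 + 35.54389) = 11.947 km
A–B: √((-0.115·111.32)² + (-0.022·83.97)²) = √(163.88608 + 3.41267) = 12.934 km
A–E: √((-0.171·111.32)² + (0.014·83.97)²) = √(362.35864 + 1.38199) = 19.072 km
Closest pair: B–C at 5.060 km.

B and C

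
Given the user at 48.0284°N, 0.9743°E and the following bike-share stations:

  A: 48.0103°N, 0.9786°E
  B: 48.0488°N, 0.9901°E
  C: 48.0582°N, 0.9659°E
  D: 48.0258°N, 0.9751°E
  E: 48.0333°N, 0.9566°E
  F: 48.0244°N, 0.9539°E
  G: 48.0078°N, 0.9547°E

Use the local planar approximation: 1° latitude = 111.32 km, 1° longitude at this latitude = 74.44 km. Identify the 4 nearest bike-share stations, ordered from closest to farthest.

Distances from 48.0284°N, 0.9743°E:
A: 2.0402 km
B: 2.5574 km
C: 3.3758 km
D: 0.2955 km
E: 1.4260 km
F: 1.5825 km
G: 2.7180 km
Sorted: D (0.2955 km) < E (1.4260 km) < F (1.5825 km) < A (2.0402 km) < B (2.5574 km) < G (2.7180 km) < …

D, E, F, A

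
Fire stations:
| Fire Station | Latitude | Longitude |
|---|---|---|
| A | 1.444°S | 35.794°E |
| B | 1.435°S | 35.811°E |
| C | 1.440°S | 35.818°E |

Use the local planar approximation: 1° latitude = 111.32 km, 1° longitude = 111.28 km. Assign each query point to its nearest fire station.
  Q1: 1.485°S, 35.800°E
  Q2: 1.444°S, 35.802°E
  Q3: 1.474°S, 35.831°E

Q1 at 1.485°S, 35.800°E:
  A: √((0.041·111.32)² + (-0.006·111.28)²) = √(20.83119 + 0.44580) = 4.613 km
  B: √((0.050·111.32)² + (0.011·111.28)²) = √(30.98036 + 1.49837) = 5.699 km
  C: √((0.045·111.32)² + (0.018·111.28)²) = √(25.09409 + 4.01217) = 5.395 km
  → nearest: A (4.613 km)
Q2 at 1.444°S, 35.802°E:
  A: √((0.000·111.32)² + (-0.008·111.28)²) = √(0.00000 + 0.79253) = 0.890 km
  B: √((0.009·111.32)² + (0.009·111.28)²) = √(1.00376 + 1.00304) = 1.417 km
  C: √((0.004·111.32)² + (0.016·111.28)²) = √(0.19827 + 3.17011) = 1.835 km
  → nearest: A (0.890 km)
Q3 at 1.474°S, 35.831°E:
  A: √((0.030·111.32)² + (-0.037·111.28)²) = √(11.15293 + 16.95265) = 5.301 km
  B: √((0.039·111.32)² + (-0.020·111.28)²) = √(18.84845 + 4.95330) = 4.879 km
  C: √((0.034·111.32)² + (-0.013·111.28)²) = √(14.32532 + 2.09277) = 4.052 km
  → nearest: C (4.052 km)

Q1→A; Q2→A; Q3→C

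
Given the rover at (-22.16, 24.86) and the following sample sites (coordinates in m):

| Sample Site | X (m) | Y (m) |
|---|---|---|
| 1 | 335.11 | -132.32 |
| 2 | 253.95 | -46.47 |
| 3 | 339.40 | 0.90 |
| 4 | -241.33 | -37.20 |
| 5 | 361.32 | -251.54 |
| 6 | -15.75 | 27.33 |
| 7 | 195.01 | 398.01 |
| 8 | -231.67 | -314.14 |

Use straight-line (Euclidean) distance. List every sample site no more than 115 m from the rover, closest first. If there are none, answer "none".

Distances from (-22.16, 24.86):
1: √((357.27)² + (-157.18)²) = √(127641.8529 + 24705.5524) = 390.32 m
2: √((276.11)² + (-71.33)²) = √(76236.7321 + 5087.9689) = 285.17 m
3: √((361.56)² + (-23.96)²) = √(130725.6336 + 574.0816) = 362.35 m
4: √((-219.17)² + (-62.06)²) = √(48035.4889 + 3851.4436) = 227.79 m
5: √((383.48)² + (-276.40)²) = √(147056.9104 + 76396.9600) = 472.71 m
6: √((6.41)² + (2.47)²) = √(41.0881 + 6.1009) = 6.87 m
7: √((217.17)² + (373.15)²) = √(47162.8089 + 139240.9225) = 431.74 m
8: √((-209.51)² + (-339.00)²) = √(43894.4401 + 114921.0000) = 398.52 m
Threshold 115 m: 6 (6.87 m) is within range.

6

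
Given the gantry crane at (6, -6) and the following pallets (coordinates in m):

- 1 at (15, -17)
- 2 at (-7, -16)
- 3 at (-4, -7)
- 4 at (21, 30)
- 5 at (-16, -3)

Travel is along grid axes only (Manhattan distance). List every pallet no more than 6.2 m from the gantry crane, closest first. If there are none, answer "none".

none

Distances from (6, -6):
1: 20 m
2: 23 m
3: 11 m
4: 51 m
5: 25 m
Threshold 6.2 m: none within range.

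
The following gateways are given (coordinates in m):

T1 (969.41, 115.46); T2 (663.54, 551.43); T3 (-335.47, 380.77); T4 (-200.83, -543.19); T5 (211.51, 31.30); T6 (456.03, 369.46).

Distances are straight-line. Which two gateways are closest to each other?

T2 and T6

Pairwise distances:
T1–T2: 532.57 m
T1–T3: 1331.58 m
T1–T4: 1342.86 m
T1–T5: 762.56 m
T1–T6: 572.78 m
T2–T3: 1013.48 m
T2–T4: 1394.75 m
T2–T5: 689.11 m
T2–T6: 276.00 m
T3–T4: 933.72 m
T3–T5: 649.09 m
T3–T6: 791.58 m
T4–T5: 707.15 m
T4–T6: 1124.45 m
T5–T6: 417.30 m
Closest pair: T2–T6 at 276.00 m.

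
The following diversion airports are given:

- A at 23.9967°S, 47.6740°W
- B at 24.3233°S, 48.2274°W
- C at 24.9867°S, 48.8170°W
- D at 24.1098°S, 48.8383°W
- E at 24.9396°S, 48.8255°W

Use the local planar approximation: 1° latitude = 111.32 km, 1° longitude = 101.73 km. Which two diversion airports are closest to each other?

C and E

Pairwise distances:
A–B: 67.0167 km
A–C: 160.2060 km
A–D: 119.1115 km
A–E: 157.2884 km
B–C: 95.1387 km
B–D: 66.5364 km
B–E: 91.7002 km
C–D: 97.6406 km
C–E: 5.3140 km
D–E: 92.3825 km
Closest pair: C–E at 5.3140 km.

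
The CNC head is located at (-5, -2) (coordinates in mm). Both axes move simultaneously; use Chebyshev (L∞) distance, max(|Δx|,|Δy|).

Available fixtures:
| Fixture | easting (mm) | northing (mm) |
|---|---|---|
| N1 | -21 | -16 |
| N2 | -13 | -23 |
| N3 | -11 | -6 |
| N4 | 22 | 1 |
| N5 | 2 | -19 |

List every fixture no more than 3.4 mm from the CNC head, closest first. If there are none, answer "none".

Distances from (-5, -2):
N1: 16 mm
N2: 21 mm
N3: 6 mm
N4: 27 mm
N5: 17 mm
Threshold 3.4 mm: none within range.

none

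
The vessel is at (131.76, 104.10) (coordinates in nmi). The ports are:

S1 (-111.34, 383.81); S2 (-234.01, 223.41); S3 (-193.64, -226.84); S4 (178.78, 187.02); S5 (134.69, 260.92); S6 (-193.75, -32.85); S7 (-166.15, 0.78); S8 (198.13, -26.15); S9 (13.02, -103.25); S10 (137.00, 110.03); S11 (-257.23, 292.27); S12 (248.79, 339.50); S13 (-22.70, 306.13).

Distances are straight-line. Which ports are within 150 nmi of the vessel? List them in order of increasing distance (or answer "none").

Distances from (131.76, 104.10):
S1: √((-243.10)² + (279.71)²) = √(59097.6100 + 78237.6841) = 370.59 nmi
S2: √((-365.77)² + (119.31)²) = √(133787.6929 + 14234.8761) = 384.74 nmi
S3: √((-325.40)² + (-330.94)²) = √(105885.1600 + 109521.2836) = 464.12 nmi
S4: √((47.02)² + (82.92)²) = √(2210.8804 + 6875.7264) = 95.32 nmi
S5: √((2.93)² + (156.82)²) = √(8.5849 + 24592.5124) = 156.85 nmi
S6: √((-325.51)² + (-136.95)²) = √(105956.7601 + 18755.3025) = 353.15 nmi
S7: √((-297.91)² + (-103.32)²) = √(88750.3681 + 10675.0224) = 315.32 nmi
S8: √((66.37)² + (-130.25)²) = √(4404.9769 + 16965.0625) = 146.18 nmi
S9: √((-118.74)² + (-207.35)²) = √(14099.1876 + 42994.0225) = 238.94 nmi
S10: √((5.24)² + (5.93)²) = √(27.4576 + 35.1649) = 7.91 nmi
S11: √((-388.99)² + (188.17)²) = √(151313.2201 + 35407.9489) = 432.11 nmi
S12: √((117.03)² + (235.40)²) = √(13696.0209 + 55413.1600) = 262.89 nmi
S13: √((-154.46)² + (202.03)²) = √(23857.8916 + 40816.1209) = 254.31 nmi
Threshold 150 nmi: S10 (7.91 nmi), S4 (95.32 nmi), S8 (146.18 nmi) are within range.

S10, S4, S8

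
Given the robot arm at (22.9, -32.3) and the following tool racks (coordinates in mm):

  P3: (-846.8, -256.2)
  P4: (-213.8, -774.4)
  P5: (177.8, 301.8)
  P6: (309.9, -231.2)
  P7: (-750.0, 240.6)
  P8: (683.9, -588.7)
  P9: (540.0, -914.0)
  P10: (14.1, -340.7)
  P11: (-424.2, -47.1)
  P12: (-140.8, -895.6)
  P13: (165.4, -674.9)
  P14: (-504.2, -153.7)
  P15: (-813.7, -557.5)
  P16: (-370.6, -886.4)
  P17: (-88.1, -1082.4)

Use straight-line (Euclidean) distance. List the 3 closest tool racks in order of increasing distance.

P10, P6, P5

Distances from (22.9, -32.3):
P3: √((-869.7)² + (-223.9)²) = √(756378.090 + 50131.210) = 898.1 mm
P4: √((-236.7)² + (-742.1)²) = √(56026.890 + 550712.410) = 778.9 mm
P5: √((154.9)² + (334.1)²) = √(23994.010 + 111622.810) = 368.3 mm
P6: √((287.0)² + (-198.9)²) = √(82369.000 + 39561.210) = 349.2 mm
P7: √((-772.9)² + (272.9)²) = √(597374.410 + 74474.410) = 819.7 mm
P8: √((661.0)² + (-556.4)²) = √(436921.000 + 309580.960) = 864.0 mm
P9: √((517.1)² + (-881.7)²) = √(267392.410 + 777394.890) = 1022.1 mm
P10: √((-8.8)² + (-308.4)²) = √(77.440 + 95110.560) = 308.5 mm
P11: √((-447.1)² + (-14.8)²) = √(199898.410 + 219.040) = 447.3 mm
P12: √((-163.7)² + (-863.3)²) = √(26797.690 + 745286.890) = 878.7 mm
P13: √((142.5)² + (-642.6)²) = √(20306.250 + 412934.760) = 658.2 mm
P14: √((-527.1)² + (-121.4)²) = √(277834.410 + 14737.960) = 540.9 mm
P15: √((-836.6)² + (-525.2)²) = √(699899.560 + 275835.040) = 987.8 mm
P16: √((-393.5)² + (-854.1)²) = √(154842.250 + 729486.810) = 940.4 mm
P17: √((-111.0)² + (-1050.1)²) = √(12321.000 + 1102710.010) = 1056.0 mm
Sorted: P10 (308.5 mm) < P6 (349.2 mm) < P5 (368.3 mm) < P11 (447.3 mm) < P14 (540.9 mm) < …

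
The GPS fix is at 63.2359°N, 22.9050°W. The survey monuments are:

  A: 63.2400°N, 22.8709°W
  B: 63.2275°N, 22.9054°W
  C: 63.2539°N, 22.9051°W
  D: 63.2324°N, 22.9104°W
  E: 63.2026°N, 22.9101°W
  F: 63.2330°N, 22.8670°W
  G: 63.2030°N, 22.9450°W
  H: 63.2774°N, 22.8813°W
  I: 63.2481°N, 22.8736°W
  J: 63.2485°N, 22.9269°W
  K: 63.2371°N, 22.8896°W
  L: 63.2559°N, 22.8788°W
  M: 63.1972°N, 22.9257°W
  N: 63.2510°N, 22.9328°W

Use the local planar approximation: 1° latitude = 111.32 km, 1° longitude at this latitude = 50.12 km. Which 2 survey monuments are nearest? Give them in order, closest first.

D, K

Distances from 63.2359°N, 22.9050°W:
A: √((0.0041·111.32)² + (0.0341·50.12)²) = √(0.208312 + 2.920995) = 1.7690 km
B: √((-0.0084·111.32)² + (-0.0004·50.12)²) = √(0.874390 + 0.000402) = 0.9353 km
C: √((0.0180·111.32)² + (-0.0001·50.12)²) = √(4.015054 + 0.000025) = 2.0038 km
D: √((-0.0035·111.32)² + (-0.0054·50.12)²) = √(0.151804 + 0.073250) = 0.4744 km
E: √((-0.0333·111.32)² + (-0.0051·50.12)²) = √(13.741523 + 0.065337) = 3.7158 km
F: √((-0.0029·111.32)² + (0.0380·50.12)²) = √(0.104218 + 3.627349) = 1.9317 km
G: √((-0.0329·111.32)² + (-0.0400·50.12)²) = √(13.413379 + 4.019223) = 4.1752 km
H: √((0.0415·111.32)² + (0.0237·50.12)²) = √(21.342367 + 1.410973) = 4.7700 km
I: √((0.0122·111.32)² + (0.0314·50.12)²) = √(1.844446 + 2.476746) = 2.0787 km
J: √((0.0126·111.32)² + (-0.0219·50.12)²) = √(1.967377 + 1.204787) = 1.7811 km
K: √((0.0012·111.32)² + (0.0154·50.12)²) = √(0.017845 + 0.595749) = 0.7833 km
L: √((0.0200·111.32)² + (0.0262·50.12)²) = √(4.956857 + 1.724347) = 2.5848 km
M: √((-0.0387·111.32)² + (-0.0207·50.12)²) = √(18.559588 + 1.076373) = 4.4312 km
N: √((0.0151·111.32)² + (-0.0278·50.12)²) = √(2.825532 + 1.941385) = 2.1833 km
Sorted: D (0.4744 km) < K (0.7833 km) < B (0.9353 km) < A (1.7690 km) < …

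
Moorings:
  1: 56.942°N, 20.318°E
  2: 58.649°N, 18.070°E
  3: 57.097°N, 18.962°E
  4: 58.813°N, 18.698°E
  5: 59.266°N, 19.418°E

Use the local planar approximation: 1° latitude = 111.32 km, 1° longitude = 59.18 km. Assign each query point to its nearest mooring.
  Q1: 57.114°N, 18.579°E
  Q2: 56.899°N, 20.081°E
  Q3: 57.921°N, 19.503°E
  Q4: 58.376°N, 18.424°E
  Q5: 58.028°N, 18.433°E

Q1→3; Q2→1; Q3→3; Q4→2; Q5→2

Q1 at 57.114°N, 18.579°E:
  1: √((-0.172·111.32)² + (1.739·59.18)²) = √(366.60914 + 10591.29551) = 104.680 km
  2: √((1.535·111.32)² + (-0.509·59.18)²) = √(29198.67573 + 907.37224) = 173.511 km
  3: √((-0.017·111.32)² + (0.383·59.18)²) = √(3.58133 + 513.74484) = 22.745 km
  4: √((1.699·111.32)² + (0.119·59.18)²) = √(35771.17064 + 49.59568) = 189.264 km
  5: √((2.152·111.32)² + (0.839·59.18)²) = √(57389.30024 + 2465.32309) = 244.652 km
  → nearest: 3 (22.745 km)
Q2 at 56.899°N, 20.081°E:
  1: √((0.043·111.32)² + (0.237·59.18)²) = √(22.91307 + 196.71914) = 14.820 km
  2: √((1.750·111.32)² + (-2.011·59.18)²) = √(37950.93610 + 14163.61336) = 228.286 km
  3: √((0.198·111.32)² + (-1.119·59.18)²) = √(485.82155 + 4385.40891) = 69.794 km
  4: √((1.914·111.32)² + (-1.383·59.18)²) = √(45397.32490 + 6698.75789) = 228.246 km
  5: √((2.367·111.32)² + (-0.663·59.18)²) = √(69429.31991 + 1539.49038) = 266.400 km
  → nearest: 1 (14.820 km)
Q3 at 57.921°N, 19.503°E:
  1: √((-0.979·111.32)² + (0.815·59.18)²) = √(11877.13735 + 2326.29688) = 119.178 km
  2: √((0.728·111.32)² + (-1.433·59.18)²) = √(6567.63720 + 7191.87785) = 117.301 km
  3: √((-0.824·111.32)² + (-0.541·59.18)²) = √(8413.96728 + 1025.04859) = 97.155 km
  4: √((0.892·111.32)² + (-0.805·59.18)²) = √(9859.98159 + 2269.56007) = 110.134 km
  5: √((1.345·111.32)² + (-0.085·59.18)²) = √(22417.69541 + 25.30392) = 149.810 km
  → nearest: 3 (97.155 km)
Q4 at 58.376°N, 18.424°E:
  1: √((-1.434·111.32)² + (1.894·59.18)²) = √(25482.65638 + 12563.47764) = 195.054 km
  2: √((0.273·111.32)² + (-0.354·59.18)²) = √(923.57398 + 438.89077) = 36.912 km
  3: √((-1.279·111.32)² + (0.538·59.18)²) = √(20271.57462 + 1013.71173) = 145.895 km
  4: √((0.437·111.32)² + (0.274·59.18)²) = √(2366.51504 + 262.93660) = 51.278 km
  5: √((0.890·111.32)² + (0.994·59.18)²) = √(9815.81600 + 3460.37121) = 115.222 km
  → nearest: 2 (36.912 km)
Q5 at 58.028°N, 18.433°E:
  1: √((-1.086·111.32)² + (1.885·59.18)²) = √(14615.24318 + 12444.36185) = 164.498 km
  2: √((0.621·111.32)² + (-0.363·59.18)²) = √(4778.91819 + 461.49093) = 72.391 km
  3: √((-0.931·111.32)² + (0.529·59.18)²) = √(10741.02574 + 980.07941) = 108.264 km
  4: √((0.785·111.32)² + (0.265·59.18)²) = √(7636.34795 + 245.94708) = 88.782 km
  5: √((1.238·111.32)² + (0.985·59.18)²) = √(18992.74270 + 3397.99224) = 149.635 km
  → nearest: 2 (72.391 km)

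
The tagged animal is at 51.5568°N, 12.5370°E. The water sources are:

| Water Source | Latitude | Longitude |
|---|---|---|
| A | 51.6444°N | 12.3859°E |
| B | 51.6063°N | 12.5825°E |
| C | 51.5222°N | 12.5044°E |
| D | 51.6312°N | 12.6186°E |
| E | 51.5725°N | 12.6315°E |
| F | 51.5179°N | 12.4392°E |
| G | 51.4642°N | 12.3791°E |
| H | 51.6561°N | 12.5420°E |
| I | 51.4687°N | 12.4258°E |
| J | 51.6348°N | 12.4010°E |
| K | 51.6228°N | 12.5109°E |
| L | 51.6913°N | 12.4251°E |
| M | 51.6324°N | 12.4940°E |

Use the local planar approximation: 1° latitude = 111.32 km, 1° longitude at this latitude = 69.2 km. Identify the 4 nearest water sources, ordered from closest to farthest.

Distances from 51.5568°N, 12.5370°E:
A: √((0.0876·111.32)² + (-0.1511·69.2)²) = √(95.094327 + 109.330445) = 14.2977 km
B: √((0.0495·111.32)² + (0.0455·69.2)²) = √(30.363847 + 9.913682) = 6.3465 km
C: √((-0.0346·111.32)² + (-0.0326·69.2)²) = √(14.835377 + 5.089175) = 4.4637 km
D: √((0.0744·111.32)² + (0.0816·69.2)²) = √(68.594969 + 31.885447) = 10.0240 km
E: √((0.0157·111.32)² + (0.0945·69.2)²) = √(3.054539 + 42.763752) = 6.7689 km
F: √((-0.0389·111.32)² + (-0.0978·69.2)²) = √(18.751914 + 45.802575) = 8.0346 km
G: √((-0.0926·111.32)² + (-0.1579·69.2)²) = √(106.259647 + 119.392336) = 15.0217 km
H: √((0.0993·111.32)² + (0.0050·69.2)²) = √(122.192596 + 0.119716) = 11.0595 km
I: √((-0.0881·111.32)² + (-0.1112·69.2)²) = √(96.182976 + 59.213641) = 12.4658 km
J: √((0.0780·111.32)² + (-0.1360·69.2)²) = √(75.393794 + 88.570685) = 12.8049 km
K: √((0.0660·111.32)² + (-0.0261·69.2)²) = √(53.980172 + 3.262069) = 7.5659 km
L: √((0.1345·111.32)² + (-0.1119·69.2)²) = √(224.176954 + 59.961483) = 16.8564 km
M: √((0.0756·111.32)² + (-0.0430·69.2)²) = √(70.825555 + 8.854195) = 8.9264 km
Sorted: C (4.4637 km) < B (6.3465 km) < E (6.7689 km) < K (7.5659 km) < F (8.0346 km) < M (8.9264 km) < …

C, B, E, K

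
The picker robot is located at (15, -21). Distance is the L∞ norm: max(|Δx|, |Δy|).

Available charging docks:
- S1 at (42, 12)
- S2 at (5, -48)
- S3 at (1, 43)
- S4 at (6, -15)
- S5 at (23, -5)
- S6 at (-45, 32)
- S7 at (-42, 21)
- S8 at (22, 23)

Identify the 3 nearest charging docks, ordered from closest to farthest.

Distances from (15, -21):
S1: 33
S2: 27
S3: 64
S4: 9
S5: 16
S6: 60
S7: 57
S8: 44
Sorted: S4 (9) < S5 (16) < S2 (27) < S1 (33) < S8 (44) < …

S4, S5, S2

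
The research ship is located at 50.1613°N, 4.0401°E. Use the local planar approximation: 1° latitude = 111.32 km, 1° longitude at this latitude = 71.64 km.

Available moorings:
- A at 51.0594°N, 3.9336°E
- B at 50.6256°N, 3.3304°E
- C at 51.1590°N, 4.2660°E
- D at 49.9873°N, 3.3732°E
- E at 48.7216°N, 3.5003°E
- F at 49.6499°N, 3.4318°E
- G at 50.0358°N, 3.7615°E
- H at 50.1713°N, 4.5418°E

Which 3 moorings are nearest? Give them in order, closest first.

G, H, D

Distances from 50.1613°N, 4.0401°E:
A: √((0.8981·111.32)² + (-0.1065·71.64)²) = √(9995.298953 + 58.211712) = 100.2672 km
B: √((0.4643·111.32)² + (-0.7097·71.64)²) = √(2671.429778 + 2585.001294) = 72.5012 km
C: √((0.9977·111.32)² + (0.2259·71.64)²) = √(12335.204099 + 261.904895) = 112.2368 km
D: √((-0.1740·111.32)² + (-0.6669·71.64)²) = √(375.184503 + 2282.614592) = 51.5538 km
E: √((-1.4397·111.32)² + (-0.5398·71.64)²) = √(25685.640785 + 1495.467278) = 164.8669 km
F: √((-0.5114·111.32)² + (-0.6083·71.64)²) = √(3240.916506 + 1899.095424) = 71.6939 km
G: √((-0.1255·111.32)² + (-0.2786·71.64)²) = √(195.179341 + 398.357849) = 24.3626 km
H: √((0.0100·111.32)² + (0.5017·71.64)²) = √(1.239214 + 1291.812125) = 35.9590 km
Sorted: G (24.3626 km) < H (35.9590 km) < D (51.5538 km) < F (71.6939 km) < B (72.5012 km) < …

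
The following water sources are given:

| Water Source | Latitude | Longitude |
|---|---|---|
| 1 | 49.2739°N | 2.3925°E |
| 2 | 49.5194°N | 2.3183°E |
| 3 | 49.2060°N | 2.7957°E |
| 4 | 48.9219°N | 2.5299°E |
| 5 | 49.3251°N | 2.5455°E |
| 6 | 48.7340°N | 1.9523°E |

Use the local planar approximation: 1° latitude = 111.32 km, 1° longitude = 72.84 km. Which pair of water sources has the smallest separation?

1 and 5

Pairwise distances:
1–2: 27.8584 km
1–3: 30.3262 km
1–4: 40.4426 km
1–5: 12.5174 km
1–6: 68.1199 km
2–3: 49.2582 km
2–4: 68.2761 km
2–5: 27.2344 km
2–6: 91.4049 km
3–4: 37.0816 km
3–5: 22.5370 km
3–6: 80.8382 km
4–5: 44.8986 km
4–6: 46.9852 km
5–6: 78.7197 km
Closest pair: 1–5 at 12.5174 km.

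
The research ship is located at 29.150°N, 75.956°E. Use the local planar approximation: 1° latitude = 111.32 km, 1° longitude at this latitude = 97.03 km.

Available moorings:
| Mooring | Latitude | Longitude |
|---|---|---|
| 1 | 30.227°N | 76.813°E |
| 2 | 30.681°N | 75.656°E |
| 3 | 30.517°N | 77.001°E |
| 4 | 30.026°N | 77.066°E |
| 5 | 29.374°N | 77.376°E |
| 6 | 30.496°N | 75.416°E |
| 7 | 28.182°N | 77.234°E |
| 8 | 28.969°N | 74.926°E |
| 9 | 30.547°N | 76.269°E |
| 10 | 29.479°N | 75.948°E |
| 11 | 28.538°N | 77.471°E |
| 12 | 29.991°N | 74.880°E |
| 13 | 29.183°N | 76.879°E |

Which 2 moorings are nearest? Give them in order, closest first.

10, 13

Distances from 29.150°N, 75.956°E:
1: √((1.077·111.32)² + (0.857·97.03)²) = √(14374.00534 + 6914.70580) = 145.907 km
2: √((1.531·111.32)² + (-0.300·97.03)²) = √(29046.69849 + 847.33388) = 172.899 km
3: √((1.367·111.32)² + (1.045·97.03)²) = √(23157.06019 + 10281.21979) = 182.861 km
4: √((0.876·111.32)² + (1.110·97.03)²) = √(9509.43267 + 11600.00083) = 145.291 km
5: √((0.224·111.32)² + (1.420·97.03)²) = √(621.78814 + 18984.04486) = 140.021 km
6: √((1.346·111.32)² + (-0.540·97.03)²) = √(22451.04266 + 2745.36177) = 158.734 km
7: √((-0.968·111.32)² + (1.278·97.03)²) = √(11611.73484 + 15377.07634) = 164.283 km
8: √((-0.181·111.32)² + (-1.030·97.03)²) = √(405.97898 + 9988.18349) = 101.952 km
9: √((1.397·111.32)² + (0.313·97.03)²) = √(24184.61664 + 922.36059) = 158.452 km
10: √((0.329·111.32)² + (-0.008·97.03)²) = √(1341.33789 + 0.60255) = 36.633 km
11: √((-0.612·111.32)² + (1.515·97.03)²) = √(4641.40258 + 21609.13230) = 162.020 km
12: √((0.841·111.32)² + (-1.076·97.03)²) = √(8764.72687 + 10900.25368) = 140.232 km
13: √((0.033·111.32)² + (0.923·97.03)²) = √(13.49504 + 8020.75895) = 89.634 km
Sorted: 10 (36.633 km) < 13 (89.634 km) < 8 (101.952 km) < 5 (140.021 km) < …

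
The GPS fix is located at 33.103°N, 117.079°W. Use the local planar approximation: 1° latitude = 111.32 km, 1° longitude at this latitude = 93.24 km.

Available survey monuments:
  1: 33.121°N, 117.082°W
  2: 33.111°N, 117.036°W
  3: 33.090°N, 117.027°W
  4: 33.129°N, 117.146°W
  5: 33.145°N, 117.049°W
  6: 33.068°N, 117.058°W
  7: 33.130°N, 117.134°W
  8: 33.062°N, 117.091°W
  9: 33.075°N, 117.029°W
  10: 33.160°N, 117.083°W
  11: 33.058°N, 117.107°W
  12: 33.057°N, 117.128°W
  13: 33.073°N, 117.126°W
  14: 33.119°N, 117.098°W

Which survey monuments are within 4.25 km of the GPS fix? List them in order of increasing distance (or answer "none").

Distances from 33.103°N, 117.079°W:
1: √((0.018·111.32)² + (-0.003·93.24)²) = √(4.01505 + 0.07824) = 2.023 km
2: √((0.008·111.32)² + (0.043·93.24)²) = √(0.79310 + 16.07465) = 4.107 km
3: √((-0.013·111.32)² + (0.052·93.24)²) = √(2.09427 + 23.50776) = 5.060 km
4: √((0.026·111.32)² + (-0.067·93.24)²) = √(8.37709 + 39.02601) = 6.885 km
5: √((0.042·111.32)² + (0.030·93.24)²) = √(21.85974 + 7.82433) = 5.448 km
6: √((-0.035·111.32)² + (0.021·93.24)²) = √(15.18037 + 3.83392) = 4.361 km
7: √((0.027·111.32)² + (-0.055·93.24)²) = √(9.03387 + 26.29844) = 5.944 km
8: √((-0.041·111.32)² + (-0.012·93.24)²) = √(20.83119 + 1.25189) = 4.699 km
9: √((-0.028·111.32)² + (0.050·93.24)²) = √(9.71544 + 21.73424) = 5.608 km
10: √((0.057·111.32)² + (-0.004·93.24)²) = √(40.26207 + 0.13910) = 6.356 km
11: √((-0.045·111.32)² + (-0.028·93.24)²) = √(25.09409 + 6.81586) = 5.649 km
12: √((-0.046·111.32)² + (-0.049·93.24)²) = √(26.22177 + 20.87357) = 6.863 km
13: √((-0.030·111.32)² + (-0.047·93.24)²) = √(11.15293 + 19.20438) = 5.510 km
14: √((0.016·111.32)² + (-0.019·93.24)²) = √(3.17239 + 3.13842) = 2.512 km
Threshold 4.25 km: 1 (2.023 km), 14 (2.512 km), 2 (4.107 km) are within range.

1, 14, 2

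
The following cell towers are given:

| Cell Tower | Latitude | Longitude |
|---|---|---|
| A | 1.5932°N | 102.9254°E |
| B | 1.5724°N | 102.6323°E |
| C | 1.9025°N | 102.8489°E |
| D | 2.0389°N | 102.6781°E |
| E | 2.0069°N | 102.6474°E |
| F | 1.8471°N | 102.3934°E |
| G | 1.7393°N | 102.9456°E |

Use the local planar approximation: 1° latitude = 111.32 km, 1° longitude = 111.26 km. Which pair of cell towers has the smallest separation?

D and E

Pairwise distances:
A–B: √((-0.0208·111.32)² + (-0.2931·111.26)²) = √(5.361336 + 1063.432057) = 32.6924 km
A–C: √((0.3093·111.32)² + (-0.0765·111.26)²) = √(1185.512767 + 72.443760) = 35.4677 km
A–D: √((0.4457·111.32)² + (-0.2473·111.26)²) = √(2461.680376 + 757.053103) = 56.7339 km
A–E: √((0.4137·111.32)² + (-0.2780·111.26)²) = √(2120.886546 + 956.682221) = 55.4758 km
A–F: √((0.2539·111.32)² + (-0.5320·111.26)²) = √(798.862062 + 3503.493982) = 65.5923 km
A–G: √((0.1461·111.32)² + (0.0202·111.26)²) = √(264.512882 + 5.051040) = 16.4184 km
B–C: √((0.3301·111.32)² + (0.2166·111.26)²) = √(1350.322313 + 580.757752) = 43.9441 km
B–D: √((0.4665·111.32)² + (0.0458·111.26)²) = √(2696.805911 + 25.966240) = 52.1802 km
B–E: √((0.4345·111.32)² + (0.0151·111.26)²) = √(2339.515662 + 2.822487) = 48.3977 km
B–F: √((0.2747·111.32)² + (-0.2389·111.26)²) = √(935.112181 + 706.497144) = 40.5168 km
B–G: √((0.1669·111.32)² + (0.3133·111.26)²) = √(345.190686 + 1215.063293) = 39.5001 km
C–D: √((0.1364·111.32)² + (-0.1708·111.26)²) = √(230.555314 + 361.121914) = 24.3244 km
C–E: √((0.1044·111.32)² + (-0.2015·111.26)²) = √(135.066421 + 502.606629) = 25.2522 km
C–F: √((-0.0554·111.32)² + (-0.4555·111.26)²) = √(38.033468 + 2568.353946) = 51.0528 km
C–G: √((-0.1632·111.32)² + (0.0967·111.26)²) = √(330.055295 + 115.752681) = 21.1142 km
D–E: √((-0.0320·111.32)² + (-0.0307·111.26)²) = √(12.689554 + 11.666884) = 4.9352 km
D–F: √((-0.1918·111.32)² + (-0.2847·111.26)²) = √(455.872717 + 1003.351364) = 38.1998 km
D–G: √((-0.2996·111.32)² + (0.2675·111.26)²) = √(1112.320685 + 885.779620) = 44.7001 km
E–F: √((-0.1598·111.32)² + (-0.2540·111.26)²) = √(316.446244 + 798.629861) = 33.3928 km
E–G: √((-0.2676·111.32)² + (0.2982·111.26)²) = √(887.398343 + 1100.761901) = 44.5888 km
F–G: √((-0.1078·111.32)² + (0.5522·111.26)²) = √(144.007104 + 3774.599828) = 62.5988 km
Closest pair: D–E at 4.9352 km.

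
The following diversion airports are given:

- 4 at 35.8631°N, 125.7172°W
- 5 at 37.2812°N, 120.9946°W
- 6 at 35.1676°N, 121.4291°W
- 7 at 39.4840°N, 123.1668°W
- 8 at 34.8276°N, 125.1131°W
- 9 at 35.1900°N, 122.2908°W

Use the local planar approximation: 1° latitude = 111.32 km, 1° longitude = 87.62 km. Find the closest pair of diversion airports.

6 and 9

Pairwise distances:
6–9: √((0.0224·111.32)² + (-0.8617·87.62)²) = √(6.217881 + 5700.575259) = 75.5433 km
4–8: √((-1.0355·111.32)² + (0.6041·87.62)²) = √(13287.601708 + 2801.716380) = 126.8437 km
5–6: √((-2.1136·111.32)² + (-0.4345·87.62)²) = √(55359.479209 + 1449.392665) = 238.3461 km
8–9: √((0.3624·111.32)² + (2.8223·87.62)²) = √(1627.506656 + 61152.307501) = 250.5590 km
5–9: √((-2.0912·111.32)² + (-1.2962·87.62)²) = √(54192.294048 + 12898.836323) = 259.0196 km
4–9: √((-0.6731·111.32)² + (3.4264·87.62)²) = √(5614.428771 + 90132.749715) = 309.4304 km
5–7: √((2.2028·111.32)² + (-2.1722·87.62)²) = √(60130.737565 + 36224.810012) = 310.4119 km
6–8: √((-0.3400·111.32)² + (-3.6840·87.62)²) = √(1432.531661 + 104194.726911) = 325.0035 km
4–6: √((-0.6955·111.32)² + (4.2881·87.62)²) = √(5994.330220 + 141168.014695) = 383.6174 km
4–5: √((1.4181·111.32)² + (4.7226·87.62)²) = √(24920.692671 + 171225.649885) = 442.8841 km
5–8: √((-2.4536·111.32)² + (-4.1185·87.62)²) = √(74602.592750 + 130222.083117) = 452.5756 km
4–7: √((3.6209·111.32)² + (2.5504·87.62)²) = √(162472.348104 + 49937.074609) = 460.8790 km
7–9: √((-4.2940·111.32)² + (0.8760·87.62)²) = √(228491.724545 + 5891.348446) = 484.1313 km
6–7: √((4.3164·111.32)² + (-1.7377·87.62)²) = √(230881.833731 + 23182.277486) = 504.0477 km
7–8: √((-4.6564·111.32)² + (-1.9463·87.62)²) = √(268687.186942 + 29082.120057) = 545.6824 km
Closest pair: 6–9 at 75.5433 km.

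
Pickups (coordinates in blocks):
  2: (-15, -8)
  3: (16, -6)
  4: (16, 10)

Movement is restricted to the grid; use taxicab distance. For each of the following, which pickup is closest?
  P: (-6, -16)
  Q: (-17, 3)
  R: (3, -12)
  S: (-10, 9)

P→2; Q→2; R→3; S→2

P at (-6, -16):
  2: 17 blocks
  3: 32 blocks
  4: 48 blocks
  → nearest: 2 (17 blocks)
Q at (-17, 3):
  2: 13 blocks
  3: 42 blocks
  4: 40 blocks
  → nearest: 2 (13 blocks)
R at (3, -12):
  2: 22 blocks
  3: 19 blocks
  4: 35 blocks
  → nearest: 3 (19 blocks)
S at (-10, 9):
  2: 22 blocks
  3: 41 blocks
  4: 27 blocks
  → nearest: 2 (22 blocks)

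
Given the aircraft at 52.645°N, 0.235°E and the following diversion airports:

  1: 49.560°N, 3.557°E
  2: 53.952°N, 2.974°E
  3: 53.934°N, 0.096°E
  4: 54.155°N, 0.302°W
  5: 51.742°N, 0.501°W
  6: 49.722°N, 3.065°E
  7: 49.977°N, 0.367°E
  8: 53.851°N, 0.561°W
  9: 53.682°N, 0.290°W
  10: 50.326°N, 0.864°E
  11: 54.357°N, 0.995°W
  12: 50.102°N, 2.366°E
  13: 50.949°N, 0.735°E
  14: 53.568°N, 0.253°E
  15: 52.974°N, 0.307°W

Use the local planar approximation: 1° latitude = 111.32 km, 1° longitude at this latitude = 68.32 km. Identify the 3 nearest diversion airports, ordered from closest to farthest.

15, 14, 5

Distances from 52.645°N, 0.235°E:
1: √((-3.085·111.32)² + (3.322·68.32)²) = √(117938.80745 + 51510.40584) = 411.642 km
2: √((1.307·111.32)² + (2.739·68.32)²) = √(21168.86486 + 35017.06803) = 237.036 km
3: √((1.289·111.32)² + (-0.139·68.32)²) = √(20589.80483 + 90.18313) = 143.805 km
4: √((1.510·111.32)² + (-0.537·68.32)²) = √(28255.32389 + 1345.99760) = 172.050 km
5: √((-0.903·111.32)² + (-0.736·68.32)²) = √(10104.66444 + 2528.43238) = 112.397 km
6: √((-2.923·111.32)² + (2.830·68.32)²) = √(105877.58482 + 37382.52104) = 378.497 km
7: √((-2.668·111.32)² + (0.132·68.32)²) = √(88210.04544 + 81.32865) = 297.139 km
8: √((1.206·111.32)² + (-0.796·68.32)²) = √(18023.57802 + 2957.48023) = 144.848 km
9: √((1.037·111.32)² + (-0.525·68.32)²) = √(13326.12578 + 1286.51342) = 120.883 km
10: √((-2.319·111.32)² + (0.629·68.32)²) = √(66641.98011 + 1846.70279) = 261.703 km
11: √((1.712·111.32)² + (-1.230·68.32)²) = √(36320.67541 + 7061.64593) = 208.284 km
12: √((-2.543·111.32)² + (2.131·68.32)²) = √(80138.11369 + 21196.42481) = 318.331 km
13: √((-1.696·111.32)² + (0.500·68.32)²) = √(35644.95667 + 1166.90560) = 191.864 km
14: √((0.923·111.32)² + (0.018·68.32)²) = √(10557.22548 + 1.51231) = 102.756 km
15: √((0.329·111.32)² + (-0.542·68.32)²) = √(1341.33789 + 1371.17943) = 52.082 km
Sorted: 15 (52.082 km) < 14 (102.756 km) < 5 (112.397 km) < 9 (120.883 km) < 3 (143.805 km) < …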